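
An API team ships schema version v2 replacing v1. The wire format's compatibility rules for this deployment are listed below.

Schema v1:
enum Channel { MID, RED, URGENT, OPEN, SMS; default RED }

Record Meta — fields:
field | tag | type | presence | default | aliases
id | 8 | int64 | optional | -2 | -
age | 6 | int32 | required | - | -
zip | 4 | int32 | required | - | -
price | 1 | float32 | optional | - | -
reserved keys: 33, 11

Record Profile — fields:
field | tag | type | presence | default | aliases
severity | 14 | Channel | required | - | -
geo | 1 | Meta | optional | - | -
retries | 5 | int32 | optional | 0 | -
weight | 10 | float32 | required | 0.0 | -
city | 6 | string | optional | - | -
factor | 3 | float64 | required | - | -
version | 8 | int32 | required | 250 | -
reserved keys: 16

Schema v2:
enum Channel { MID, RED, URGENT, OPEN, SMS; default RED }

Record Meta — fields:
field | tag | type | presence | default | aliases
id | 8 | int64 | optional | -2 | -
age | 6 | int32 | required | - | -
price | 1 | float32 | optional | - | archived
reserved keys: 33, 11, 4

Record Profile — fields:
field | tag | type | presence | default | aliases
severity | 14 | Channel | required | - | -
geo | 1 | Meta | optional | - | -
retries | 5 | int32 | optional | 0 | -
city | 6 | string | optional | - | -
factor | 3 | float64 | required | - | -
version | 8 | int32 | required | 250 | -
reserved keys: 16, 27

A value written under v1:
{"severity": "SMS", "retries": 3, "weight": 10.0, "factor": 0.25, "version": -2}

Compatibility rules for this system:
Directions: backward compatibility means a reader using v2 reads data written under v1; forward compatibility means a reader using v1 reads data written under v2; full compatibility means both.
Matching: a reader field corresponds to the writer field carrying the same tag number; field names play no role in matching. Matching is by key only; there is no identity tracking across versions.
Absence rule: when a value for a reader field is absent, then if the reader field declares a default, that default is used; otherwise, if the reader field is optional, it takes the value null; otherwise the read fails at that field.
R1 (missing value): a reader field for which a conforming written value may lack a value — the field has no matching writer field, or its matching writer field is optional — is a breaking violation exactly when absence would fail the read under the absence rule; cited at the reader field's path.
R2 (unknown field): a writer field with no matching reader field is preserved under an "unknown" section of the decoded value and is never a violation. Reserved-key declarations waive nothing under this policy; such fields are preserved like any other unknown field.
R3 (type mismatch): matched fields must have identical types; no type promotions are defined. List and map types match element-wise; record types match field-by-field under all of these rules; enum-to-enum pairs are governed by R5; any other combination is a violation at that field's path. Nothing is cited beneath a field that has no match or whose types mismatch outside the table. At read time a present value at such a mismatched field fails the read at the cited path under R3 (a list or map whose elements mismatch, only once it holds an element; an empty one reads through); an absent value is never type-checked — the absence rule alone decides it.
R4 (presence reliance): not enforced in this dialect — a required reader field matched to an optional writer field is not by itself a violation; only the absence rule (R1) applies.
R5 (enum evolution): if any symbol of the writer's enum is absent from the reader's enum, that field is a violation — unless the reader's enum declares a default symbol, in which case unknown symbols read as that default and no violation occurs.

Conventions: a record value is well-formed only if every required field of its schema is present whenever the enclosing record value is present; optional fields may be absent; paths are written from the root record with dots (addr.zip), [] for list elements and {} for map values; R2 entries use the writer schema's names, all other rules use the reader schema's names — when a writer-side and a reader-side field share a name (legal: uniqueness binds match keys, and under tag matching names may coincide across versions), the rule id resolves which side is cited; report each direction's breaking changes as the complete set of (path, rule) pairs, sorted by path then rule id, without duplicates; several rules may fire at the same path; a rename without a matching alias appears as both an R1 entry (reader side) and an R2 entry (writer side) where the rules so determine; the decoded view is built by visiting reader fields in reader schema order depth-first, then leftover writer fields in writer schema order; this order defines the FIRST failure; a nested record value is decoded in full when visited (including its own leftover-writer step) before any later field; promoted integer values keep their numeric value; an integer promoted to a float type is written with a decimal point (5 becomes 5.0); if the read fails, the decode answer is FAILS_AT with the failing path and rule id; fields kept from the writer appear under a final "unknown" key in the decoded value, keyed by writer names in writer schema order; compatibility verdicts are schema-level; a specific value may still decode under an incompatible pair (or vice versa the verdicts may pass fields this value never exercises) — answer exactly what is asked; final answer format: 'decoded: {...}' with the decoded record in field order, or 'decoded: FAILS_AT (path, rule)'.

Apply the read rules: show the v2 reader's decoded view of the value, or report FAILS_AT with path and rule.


each type pair in Profile: writer, then reader
decode (reader v2):
  severity := "SMS"
  geo := null (absent, optional -> null)
  retries := 3
  city := null (absent, optional -> null)
  factor := 0.25
  version := -2
  writer weight: kept under "unknown"
  => decoded: {"severity": "SMS", "geo": null, "retries": 3, "city": null, "factor": 0.25, "version": -2, "unknown": {"weight": 10.0}}
the rest of the Profile diff is inert for this question:
  removed field zip from record Meta (its key 4 joins the reserved list) -> changes Profile's schema-level verdicts only — the decode of this value is the same

decoded: {"severity": "SMS", "geo": null, "retries": 3, "city": null, "factor": 0.25, "version": -2, "unknown": {"weight": 10.0}}


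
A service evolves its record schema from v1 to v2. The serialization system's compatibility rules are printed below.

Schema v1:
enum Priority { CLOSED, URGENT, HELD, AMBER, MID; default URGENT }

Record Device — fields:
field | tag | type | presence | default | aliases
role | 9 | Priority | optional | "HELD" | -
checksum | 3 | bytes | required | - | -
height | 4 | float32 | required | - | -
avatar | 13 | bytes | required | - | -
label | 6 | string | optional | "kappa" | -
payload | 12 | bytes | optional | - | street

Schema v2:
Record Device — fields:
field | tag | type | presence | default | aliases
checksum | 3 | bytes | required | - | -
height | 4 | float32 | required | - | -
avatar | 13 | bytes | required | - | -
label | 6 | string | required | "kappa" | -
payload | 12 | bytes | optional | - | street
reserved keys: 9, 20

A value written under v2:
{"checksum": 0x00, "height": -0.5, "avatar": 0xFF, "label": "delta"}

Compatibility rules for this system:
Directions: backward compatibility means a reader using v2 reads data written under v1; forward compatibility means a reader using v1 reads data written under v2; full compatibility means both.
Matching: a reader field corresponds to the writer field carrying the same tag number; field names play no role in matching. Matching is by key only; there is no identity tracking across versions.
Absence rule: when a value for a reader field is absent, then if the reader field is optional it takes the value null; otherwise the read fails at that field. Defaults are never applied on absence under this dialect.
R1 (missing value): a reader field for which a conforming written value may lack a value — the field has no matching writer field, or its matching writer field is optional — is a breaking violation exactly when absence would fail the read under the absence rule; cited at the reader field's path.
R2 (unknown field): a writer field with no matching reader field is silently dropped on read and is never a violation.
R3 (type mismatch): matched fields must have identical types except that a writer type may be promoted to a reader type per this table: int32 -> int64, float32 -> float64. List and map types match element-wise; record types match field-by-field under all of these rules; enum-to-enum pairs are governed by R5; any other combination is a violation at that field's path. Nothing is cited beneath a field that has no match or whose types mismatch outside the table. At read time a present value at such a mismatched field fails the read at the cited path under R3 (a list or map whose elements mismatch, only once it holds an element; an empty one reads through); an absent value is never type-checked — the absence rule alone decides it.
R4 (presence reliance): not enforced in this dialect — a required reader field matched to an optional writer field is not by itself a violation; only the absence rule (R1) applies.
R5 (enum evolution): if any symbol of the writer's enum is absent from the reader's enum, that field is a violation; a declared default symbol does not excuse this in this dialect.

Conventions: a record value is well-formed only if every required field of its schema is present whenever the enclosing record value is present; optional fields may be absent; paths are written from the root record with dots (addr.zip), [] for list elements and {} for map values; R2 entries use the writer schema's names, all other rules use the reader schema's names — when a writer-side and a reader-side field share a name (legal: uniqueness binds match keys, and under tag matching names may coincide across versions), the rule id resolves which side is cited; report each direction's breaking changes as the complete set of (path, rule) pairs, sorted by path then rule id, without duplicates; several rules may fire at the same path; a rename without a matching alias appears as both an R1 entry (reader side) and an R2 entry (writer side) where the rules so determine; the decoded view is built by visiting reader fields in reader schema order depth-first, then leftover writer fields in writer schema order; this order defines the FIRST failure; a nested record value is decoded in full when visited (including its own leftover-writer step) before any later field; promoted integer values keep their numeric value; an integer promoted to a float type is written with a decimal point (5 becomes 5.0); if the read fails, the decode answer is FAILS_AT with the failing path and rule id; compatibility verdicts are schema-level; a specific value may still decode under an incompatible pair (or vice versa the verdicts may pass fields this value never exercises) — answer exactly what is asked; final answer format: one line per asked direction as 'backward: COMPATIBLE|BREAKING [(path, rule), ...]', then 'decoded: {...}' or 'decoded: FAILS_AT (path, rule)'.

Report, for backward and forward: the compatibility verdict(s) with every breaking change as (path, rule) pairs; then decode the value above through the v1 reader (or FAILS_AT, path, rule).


each type pair in Device: writer, then reader
checking backward for Device: reader v2 against writer v1:
  checksum: bytes -> bytes, writer required; from checksum
  height: float32 -> float32, writer required; from height
  avatar: bytes -> bytes, writer required; from avatar
  label: string -> string, writer optional; from label
  payload: bytes -> bytes, writer optional; from payload
  leftover writer field: role
  R1 fires at label
  => backward verdict for Device: BREAKING, 1 violation(s)
checking forward for Device: reader v1 against writer v2:
  role: no writer-side match
  checksum: bytes -> bytes, writer required; from checksum
  height: float32 -> float32, writer required; from height
  avatar: bytes -> bytes, writer required; from avatar
  label: string -> string, writer required; from label
  payload: bytes -> bytes, writer optional; from payload
  => no violations; forward on Device: COMPATIBLE
decode (reader v1):
  role := null (not supplied -> null)
  checksum := 0x00
  height := -0.5
  avatar := 0xFF
  label := "delta"
  payload := null (not supplied -> null)
  => decoded: {"role": null, "checksum": 0x00, "height": -0.5, "avatar": 0xFF, "label": "delta", "payload": null}

backward: BREAKING [(label, R1)]; forward: COMPATIBLE []; decoded: {"role": null, "checksum": 0x00, "height": -0.5, "avatar": 0xFF, "label": "delta", "payload": null}


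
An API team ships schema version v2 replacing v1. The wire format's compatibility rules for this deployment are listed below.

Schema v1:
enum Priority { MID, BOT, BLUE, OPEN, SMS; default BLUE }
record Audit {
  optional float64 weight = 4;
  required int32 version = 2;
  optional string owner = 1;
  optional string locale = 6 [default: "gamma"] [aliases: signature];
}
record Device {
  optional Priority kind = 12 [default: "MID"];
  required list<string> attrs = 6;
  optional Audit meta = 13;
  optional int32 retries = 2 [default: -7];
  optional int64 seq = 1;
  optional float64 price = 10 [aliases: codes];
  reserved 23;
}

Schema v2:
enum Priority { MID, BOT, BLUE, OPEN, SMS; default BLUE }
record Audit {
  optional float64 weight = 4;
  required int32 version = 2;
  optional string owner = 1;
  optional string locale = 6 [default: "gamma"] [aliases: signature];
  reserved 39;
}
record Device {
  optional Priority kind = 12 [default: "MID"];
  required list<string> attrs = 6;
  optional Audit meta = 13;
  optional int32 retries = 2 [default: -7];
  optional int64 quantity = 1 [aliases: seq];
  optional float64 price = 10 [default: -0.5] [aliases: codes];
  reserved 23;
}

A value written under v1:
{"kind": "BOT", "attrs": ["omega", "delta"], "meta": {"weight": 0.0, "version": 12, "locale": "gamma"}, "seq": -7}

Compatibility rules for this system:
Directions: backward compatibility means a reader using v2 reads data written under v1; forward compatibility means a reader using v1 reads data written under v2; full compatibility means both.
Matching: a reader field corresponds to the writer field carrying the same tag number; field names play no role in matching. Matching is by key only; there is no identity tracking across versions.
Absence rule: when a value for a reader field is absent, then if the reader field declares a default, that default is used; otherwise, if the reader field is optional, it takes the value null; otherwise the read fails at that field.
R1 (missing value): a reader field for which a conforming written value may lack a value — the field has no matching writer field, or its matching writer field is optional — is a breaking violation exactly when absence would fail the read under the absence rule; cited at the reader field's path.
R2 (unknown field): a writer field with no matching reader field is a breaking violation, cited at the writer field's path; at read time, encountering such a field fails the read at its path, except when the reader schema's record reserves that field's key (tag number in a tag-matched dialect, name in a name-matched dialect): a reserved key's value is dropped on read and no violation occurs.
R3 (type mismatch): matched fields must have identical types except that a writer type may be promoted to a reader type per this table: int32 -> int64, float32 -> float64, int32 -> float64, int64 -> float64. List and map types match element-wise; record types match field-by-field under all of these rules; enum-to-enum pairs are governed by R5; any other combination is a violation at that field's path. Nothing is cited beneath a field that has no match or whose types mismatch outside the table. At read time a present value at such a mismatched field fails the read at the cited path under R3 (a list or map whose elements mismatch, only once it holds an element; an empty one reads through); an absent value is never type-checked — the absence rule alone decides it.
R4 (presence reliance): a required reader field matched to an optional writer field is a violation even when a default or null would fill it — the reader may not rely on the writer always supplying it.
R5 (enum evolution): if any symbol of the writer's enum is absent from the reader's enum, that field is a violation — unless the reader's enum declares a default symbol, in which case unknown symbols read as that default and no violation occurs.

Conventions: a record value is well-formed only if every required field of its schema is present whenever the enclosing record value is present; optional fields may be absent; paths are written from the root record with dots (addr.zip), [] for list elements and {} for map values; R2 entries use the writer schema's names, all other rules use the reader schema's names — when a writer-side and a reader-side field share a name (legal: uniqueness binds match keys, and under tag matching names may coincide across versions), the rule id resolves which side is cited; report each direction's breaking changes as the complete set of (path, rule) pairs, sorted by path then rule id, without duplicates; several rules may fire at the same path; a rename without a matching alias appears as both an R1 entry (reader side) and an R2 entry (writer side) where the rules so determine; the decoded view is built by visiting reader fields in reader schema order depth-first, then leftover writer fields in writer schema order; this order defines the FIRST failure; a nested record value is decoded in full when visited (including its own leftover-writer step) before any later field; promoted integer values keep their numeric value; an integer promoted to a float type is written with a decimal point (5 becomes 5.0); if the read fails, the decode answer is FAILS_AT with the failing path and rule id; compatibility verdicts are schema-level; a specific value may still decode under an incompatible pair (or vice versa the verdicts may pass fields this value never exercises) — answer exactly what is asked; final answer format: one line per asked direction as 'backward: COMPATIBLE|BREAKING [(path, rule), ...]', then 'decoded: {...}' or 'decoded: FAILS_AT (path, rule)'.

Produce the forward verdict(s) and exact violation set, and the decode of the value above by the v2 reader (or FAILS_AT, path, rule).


in Device below, arrows point writer -> reader
forward pass over Device, reader schema v1, writer schema v2:
  writer optional, Priority -> Priority: reader kind maps from writer kind
  writer required, list<string> -> list<string>: reader attrs maps from writer attrs
  writer optional, Audit -> Audit: reader meta maps from writer meta
  writer optional, int32 -> int32: reader retries maps from writer retries
  writer optional, int64 -> int64: reader seq maps from writer quantity
  writer optional, float64 -> float64: reader price maps from writer price
  writer optional, float64 -> float64: reader meta.weight maps from writer meta.weight
  writer required, int32 -> int32: reader meta.version maps from writer meta.version
  writer optional, string -> string: reader meta.owner maps from writer meta.owner
  writer optional, string -> string: reader meta.locale maps from writer meta.locale
  nothing fires on Device: forward is COMPATIBLE
decode walk for Device under reader schema v2:
  kind := "BOT"
  attrs := ["omega", "delta"]
  meta.weight := 0.0
  meta.version := 12
  meta.owner := null (not supplied -> null)
  meta.locale := "gamma"
  retries := -7 (no value, default fills)
  quantity := -7 (from writer seq)
  price := -0.5 (no value, default fills)
  => decoded: {"kind": "BOT", "attrs": ["omega", "delta"], "meta": {"weight": 0.0, "version": 12, "owner": null, "locale": "gamma"}, "retries": -7, "quantity": -7, "price": -0.5}

forward: COMPATIBLE []; decoded: {"kind": "BOT", "attrs": ["omega", "delta"], "meta": {"weight": 0.0, "version": 12, "owner": null, "locale": "gamma"}, "retries": -7, "quantity": -7, "price": -0.5}


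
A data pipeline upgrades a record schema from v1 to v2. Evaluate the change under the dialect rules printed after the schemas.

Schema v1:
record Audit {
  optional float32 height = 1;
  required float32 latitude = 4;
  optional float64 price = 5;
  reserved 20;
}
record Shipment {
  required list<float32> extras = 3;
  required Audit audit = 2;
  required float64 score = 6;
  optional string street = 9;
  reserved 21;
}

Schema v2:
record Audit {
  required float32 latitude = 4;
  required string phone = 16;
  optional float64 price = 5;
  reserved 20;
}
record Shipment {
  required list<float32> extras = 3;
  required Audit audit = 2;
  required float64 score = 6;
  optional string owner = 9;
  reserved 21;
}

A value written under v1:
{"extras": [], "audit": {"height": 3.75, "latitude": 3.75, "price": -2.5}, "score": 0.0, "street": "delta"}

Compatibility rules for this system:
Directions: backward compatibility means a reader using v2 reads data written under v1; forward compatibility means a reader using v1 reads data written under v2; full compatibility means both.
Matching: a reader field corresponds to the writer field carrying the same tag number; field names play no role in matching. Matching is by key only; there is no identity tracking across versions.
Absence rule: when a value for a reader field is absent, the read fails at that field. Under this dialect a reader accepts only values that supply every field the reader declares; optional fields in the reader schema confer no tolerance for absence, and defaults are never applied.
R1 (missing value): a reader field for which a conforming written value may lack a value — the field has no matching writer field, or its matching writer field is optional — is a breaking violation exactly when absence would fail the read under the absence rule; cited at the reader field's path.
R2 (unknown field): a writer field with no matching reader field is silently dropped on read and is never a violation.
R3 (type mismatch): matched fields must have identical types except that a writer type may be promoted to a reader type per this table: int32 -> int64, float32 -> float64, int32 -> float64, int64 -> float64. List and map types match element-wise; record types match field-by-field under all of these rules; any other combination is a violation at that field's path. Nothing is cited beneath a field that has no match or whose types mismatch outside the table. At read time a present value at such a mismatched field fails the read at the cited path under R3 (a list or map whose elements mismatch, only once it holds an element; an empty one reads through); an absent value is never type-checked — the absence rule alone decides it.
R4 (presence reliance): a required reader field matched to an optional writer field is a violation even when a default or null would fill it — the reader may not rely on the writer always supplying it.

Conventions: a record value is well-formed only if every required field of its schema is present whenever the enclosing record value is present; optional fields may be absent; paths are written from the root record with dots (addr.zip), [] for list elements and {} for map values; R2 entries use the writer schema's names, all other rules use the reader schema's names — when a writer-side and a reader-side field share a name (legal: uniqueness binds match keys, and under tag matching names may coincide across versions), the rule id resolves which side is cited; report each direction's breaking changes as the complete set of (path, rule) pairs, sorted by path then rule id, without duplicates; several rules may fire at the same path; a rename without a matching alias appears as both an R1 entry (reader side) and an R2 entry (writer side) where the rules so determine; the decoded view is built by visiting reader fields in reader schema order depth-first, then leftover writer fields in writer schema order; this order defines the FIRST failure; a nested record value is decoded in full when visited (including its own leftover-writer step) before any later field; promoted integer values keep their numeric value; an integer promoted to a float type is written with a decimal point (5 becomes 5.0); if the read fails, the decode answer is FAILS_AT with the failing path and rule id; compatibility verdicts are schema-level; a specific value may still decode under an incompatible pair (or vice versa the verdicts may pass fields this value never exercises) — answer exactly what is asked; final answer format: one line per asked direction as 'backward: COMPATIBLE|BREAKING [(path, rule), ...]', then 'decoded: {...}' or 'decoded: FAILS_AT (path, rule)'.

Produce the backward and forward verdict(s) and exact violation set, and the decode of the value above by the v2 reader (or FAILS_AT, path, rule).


in Shipment below, arrows point writer -> reader
backward for Shipment (reader v2, writer v1):
  extras: paired with writer extras (list<float32> -> list<float32>; writer required)
  audit: paired with writer audit (Audit -> Audit; writer required)
  score: paired with writer score (float64 -> float64; writer required)
  owner: paired with writer street (string -> string; writer optional)
  audit.latitude: paired with writer audit.latitude (float32 -> float32; writer required)
  audit.phone has no writer counterpart
  audit.price: paired with writer audit.price (float64 -> float64; writer optional)
  writer field audit.height has no reader counterpart
  rule R1 violated at audit.phone
  rule R1 violated at audit.price
  rule R1 violated at owner
  backward on Shipment therefore BREAKING (3)
forward for Shipment (reader v1, writer v2):
  extras: paired with writer extras (list<float32> -> list<float32>; writer required)
  audit: paired with writer audit (Audit -> Audit; writer required)
  score: paired with writer score (float64 -> float64; writer required)
  street: paired with writer owner (string -> string; writer optional)
  audit.height has no writer counterpart
  audit.latitude: paired with writer audit.latitude (float32 -> float32; writer required)
  audit.price: paired with writer audit.price (float64 -> float64; writer optional)
  writer field audit.phone has no reader counterpart
  rule R1 violated at audit.height
  rule R1 violated at audit.price
  rule R1 violated at street
  forward on Shipment therefore BREAKING (3)
migrating the Shipment value to v2:
  extras := []
  audit.latitude := 3.75
  read fails at audit.phone under R1 (no fill)
  => FAILS_AT (audit.phone, R1)

backward: BREAKING [(audit.phone, R1), (audit.price, R1), (owner, R1)]; forward: BREAKING [(audit.height, R1), (audit.price, R1), (street, R1)]; decoded: FAILS_AT (audit.phone, R1)


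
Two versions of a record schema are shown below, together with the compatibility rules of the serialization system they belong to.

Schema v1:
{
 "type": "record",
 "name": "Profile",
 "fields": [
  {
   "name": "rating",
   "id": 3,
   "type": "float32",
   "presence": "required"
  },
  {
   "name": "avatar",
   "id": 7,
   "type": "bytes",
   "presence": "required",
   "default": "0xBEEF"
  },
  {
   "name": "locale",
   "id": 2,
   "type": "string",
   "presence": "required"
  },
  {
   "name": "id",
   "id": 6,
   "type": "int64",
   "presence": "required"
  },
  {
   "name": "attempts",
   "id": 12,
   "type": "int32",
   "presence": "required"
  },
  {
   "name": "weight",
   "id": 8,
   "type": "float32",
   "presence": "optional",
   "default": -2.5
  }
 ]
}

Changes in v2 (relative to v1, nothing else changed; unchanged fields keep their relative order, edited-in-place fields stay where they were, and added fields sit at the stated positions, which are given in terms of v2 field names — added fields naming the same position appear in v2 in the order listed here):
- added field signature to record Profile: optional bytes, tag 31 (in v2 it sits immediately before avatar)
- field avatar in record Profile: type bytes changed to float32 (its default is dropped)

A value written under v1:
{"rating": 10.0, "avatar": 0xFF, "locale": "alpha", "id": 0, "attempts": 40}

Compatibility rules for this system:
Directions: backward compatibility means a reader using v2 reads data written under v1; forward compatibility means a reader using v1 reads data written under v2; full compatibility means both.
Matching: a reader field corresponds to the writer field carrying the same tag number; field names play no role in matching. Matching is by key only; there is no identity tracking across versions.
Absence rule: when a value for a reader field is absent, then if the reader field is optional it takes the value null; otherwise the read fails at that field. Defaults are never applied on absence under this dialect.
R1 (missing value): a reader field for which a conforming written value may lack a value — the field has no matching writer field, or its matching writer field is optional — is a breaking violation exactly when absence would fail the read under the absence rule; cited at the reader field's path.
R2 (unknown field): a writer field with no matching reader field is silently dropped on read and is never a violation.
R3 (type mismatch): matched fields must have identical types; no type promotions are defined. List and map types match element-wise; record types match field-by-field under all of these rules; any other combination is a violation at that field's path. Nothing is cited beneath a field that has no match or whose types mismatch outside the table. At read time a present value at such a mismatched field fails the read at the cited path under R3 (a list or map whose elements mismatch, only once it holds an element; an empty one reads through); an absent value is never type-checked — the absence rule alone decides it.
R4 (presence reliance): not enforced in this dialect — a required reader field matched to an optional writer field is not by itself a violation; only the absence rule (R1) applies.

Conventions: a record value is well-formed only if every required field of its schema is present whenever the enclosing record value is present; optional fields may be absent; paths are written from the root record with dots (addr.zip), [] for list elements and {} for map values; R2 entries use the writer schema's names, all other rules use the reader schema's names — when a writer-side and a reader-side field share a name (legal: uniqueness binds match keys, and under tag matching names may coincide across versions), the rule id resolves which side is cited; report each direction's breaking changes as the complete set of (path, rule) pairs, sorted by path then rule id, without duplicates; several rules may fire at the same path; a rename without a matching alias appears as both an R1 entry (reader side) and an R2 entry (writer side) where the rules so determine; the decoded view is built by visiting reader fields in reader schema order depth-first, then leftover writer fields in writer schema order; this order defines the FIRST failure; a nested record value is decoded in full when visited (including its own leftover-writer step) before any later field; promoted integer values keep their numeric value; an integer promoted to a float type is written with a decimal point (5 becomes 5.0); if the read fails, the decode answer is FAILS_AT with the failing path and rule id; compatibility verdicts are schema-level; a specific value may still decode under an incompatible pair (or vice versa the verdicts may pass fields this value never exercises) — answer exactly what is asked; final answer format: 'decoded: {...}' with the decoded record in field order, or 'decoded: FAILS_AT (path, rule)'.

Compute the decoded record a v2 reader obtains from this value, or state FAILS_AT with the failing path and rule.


decoded: FAILS_AT (avatar, R3)

in Profile below, arrows point writer -> reader
migrating the Profile value to v2:
  rating := 10.0
  signature := null (absent, optional -> null)
  read fails at avatar under R3
  => FAILS_AT (avatar, R3)
checking off the Profile differences that do not matter here:
  added field signature to record Profile: optional bytes, tag 31 (in v2 it sits immediately before avatar) -> no rule fires on it and the decoded Profile view is identical with or without it


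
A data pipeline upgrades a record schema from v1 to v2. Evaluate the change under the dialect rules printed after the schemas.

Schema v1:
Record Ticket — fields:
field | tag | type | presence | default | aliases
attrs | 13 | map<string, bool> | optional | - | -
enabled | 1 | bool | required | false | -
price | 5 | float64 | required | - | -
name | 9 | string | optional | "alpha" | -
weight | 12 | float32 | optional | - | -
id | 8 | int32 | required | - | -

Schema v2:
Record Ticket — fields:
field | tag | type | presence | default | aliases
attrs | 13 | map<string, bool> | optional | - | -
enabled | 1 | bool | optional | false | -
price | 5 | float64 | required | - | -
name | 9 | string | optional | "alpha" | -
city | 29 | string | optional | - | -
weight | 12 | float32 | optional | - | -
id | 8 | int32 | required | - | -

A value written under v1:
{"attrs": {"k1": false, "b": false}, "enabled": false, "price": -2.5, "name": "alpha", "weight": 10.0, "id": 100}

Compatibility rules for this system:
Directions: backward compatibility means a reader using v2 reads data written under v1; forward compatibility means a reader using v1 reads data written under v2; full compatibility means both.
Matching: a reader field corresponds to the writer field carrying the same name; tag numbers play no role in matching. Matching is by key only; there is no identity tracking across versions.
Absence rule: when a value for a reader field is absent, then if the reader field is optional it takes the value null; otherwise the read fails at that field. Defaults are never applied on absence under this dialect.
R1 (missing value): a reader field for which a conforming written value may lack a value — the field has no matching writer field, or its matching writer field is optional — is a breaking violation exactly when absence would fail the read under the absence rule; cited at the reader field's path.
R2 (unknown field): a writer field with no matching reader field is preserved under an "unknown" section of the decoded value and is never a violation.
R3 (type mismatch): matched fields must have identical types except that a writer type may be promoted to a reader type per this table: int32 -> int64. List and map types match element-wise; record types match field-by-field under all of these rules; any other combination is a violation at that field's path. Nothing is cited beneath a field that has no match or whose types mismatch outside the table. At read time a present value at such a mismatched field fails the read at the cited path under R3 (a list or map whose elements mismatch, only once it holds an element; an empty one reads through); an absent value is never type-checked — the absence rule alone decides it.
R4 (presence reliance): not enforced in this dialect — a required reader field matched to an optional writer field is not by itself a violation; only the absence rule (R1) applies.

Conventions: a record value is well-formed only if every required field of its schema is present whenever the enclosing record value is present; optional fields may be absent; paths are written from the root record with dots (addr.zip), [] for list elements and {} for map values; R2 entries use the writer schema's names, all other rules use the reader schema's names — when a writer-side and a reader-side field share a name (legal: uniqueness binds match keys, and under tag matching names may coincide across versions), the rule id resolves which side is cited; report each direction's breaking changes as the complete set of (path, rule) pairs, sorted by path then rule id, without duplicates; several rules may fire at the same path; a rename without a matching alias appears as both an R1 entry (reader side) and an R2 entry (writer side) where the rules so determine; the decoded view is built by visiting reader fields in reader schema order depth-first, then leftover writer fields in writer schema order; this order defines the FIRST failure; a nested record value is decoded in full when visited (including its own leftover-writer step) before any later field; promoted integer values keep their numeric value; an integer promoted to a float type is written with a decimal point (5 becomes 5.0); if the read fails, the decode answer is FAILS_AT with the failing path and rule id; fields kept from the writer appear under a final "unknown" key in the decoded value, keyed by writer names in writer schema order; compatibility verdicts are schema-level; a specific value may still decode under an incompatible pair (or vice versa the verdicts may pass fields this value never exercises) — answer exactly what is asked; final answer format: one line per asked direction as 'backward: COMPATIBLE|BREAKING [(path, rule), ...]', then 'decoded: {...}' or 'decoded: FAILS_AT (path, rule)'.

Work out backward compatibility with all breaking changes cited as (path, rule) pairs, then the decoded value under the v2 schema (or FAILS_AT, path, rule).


arrows below run writer -> reader for Ticket
backward on Ticket — v2 reading data written by v1:
  attrs: map<string, bool> -> map<string, bool>, writer optional; from attrs
  enabled: bool -> bool, writer required; from enabled
  price: float64 -> float64, writer required; from price
  name: string -> string, writer optional; from name
  no writer field matches reader city
  weight: float32 -> float32, writer optional; from weight
  id: int32 -> int32, writer required; from id
  => backward verdict for Ticket: COMPATIBLE, no violations
decode walk for Ticket under reader schema v2:
  attrs := {"k1": false, "b": false}
  enabled := false
  price := -2.5
  name := "alpha"
  city := null (not supplied -> null)
  weight := 10.0
  id := 100
  => decoded: {"attrs": {"k1": false, "b": false}, "enabled": false, "price": -2.5, "name": "alpha", "city": null, "weight": 10.0, "id": 100}
the rest of the Ticket diff is inert for this question:
  field enabled in record Ticket: required changed to optional -> its effect on Ticket is confined to the forward direction, not asked

backward: COMPATIBLE []; decoded: {"attrs": {"k1": false, "b": false}, "enabled": false, "price": -2.5, "name": "alpha", "city": null, "weight": 10.0, "id": 100}


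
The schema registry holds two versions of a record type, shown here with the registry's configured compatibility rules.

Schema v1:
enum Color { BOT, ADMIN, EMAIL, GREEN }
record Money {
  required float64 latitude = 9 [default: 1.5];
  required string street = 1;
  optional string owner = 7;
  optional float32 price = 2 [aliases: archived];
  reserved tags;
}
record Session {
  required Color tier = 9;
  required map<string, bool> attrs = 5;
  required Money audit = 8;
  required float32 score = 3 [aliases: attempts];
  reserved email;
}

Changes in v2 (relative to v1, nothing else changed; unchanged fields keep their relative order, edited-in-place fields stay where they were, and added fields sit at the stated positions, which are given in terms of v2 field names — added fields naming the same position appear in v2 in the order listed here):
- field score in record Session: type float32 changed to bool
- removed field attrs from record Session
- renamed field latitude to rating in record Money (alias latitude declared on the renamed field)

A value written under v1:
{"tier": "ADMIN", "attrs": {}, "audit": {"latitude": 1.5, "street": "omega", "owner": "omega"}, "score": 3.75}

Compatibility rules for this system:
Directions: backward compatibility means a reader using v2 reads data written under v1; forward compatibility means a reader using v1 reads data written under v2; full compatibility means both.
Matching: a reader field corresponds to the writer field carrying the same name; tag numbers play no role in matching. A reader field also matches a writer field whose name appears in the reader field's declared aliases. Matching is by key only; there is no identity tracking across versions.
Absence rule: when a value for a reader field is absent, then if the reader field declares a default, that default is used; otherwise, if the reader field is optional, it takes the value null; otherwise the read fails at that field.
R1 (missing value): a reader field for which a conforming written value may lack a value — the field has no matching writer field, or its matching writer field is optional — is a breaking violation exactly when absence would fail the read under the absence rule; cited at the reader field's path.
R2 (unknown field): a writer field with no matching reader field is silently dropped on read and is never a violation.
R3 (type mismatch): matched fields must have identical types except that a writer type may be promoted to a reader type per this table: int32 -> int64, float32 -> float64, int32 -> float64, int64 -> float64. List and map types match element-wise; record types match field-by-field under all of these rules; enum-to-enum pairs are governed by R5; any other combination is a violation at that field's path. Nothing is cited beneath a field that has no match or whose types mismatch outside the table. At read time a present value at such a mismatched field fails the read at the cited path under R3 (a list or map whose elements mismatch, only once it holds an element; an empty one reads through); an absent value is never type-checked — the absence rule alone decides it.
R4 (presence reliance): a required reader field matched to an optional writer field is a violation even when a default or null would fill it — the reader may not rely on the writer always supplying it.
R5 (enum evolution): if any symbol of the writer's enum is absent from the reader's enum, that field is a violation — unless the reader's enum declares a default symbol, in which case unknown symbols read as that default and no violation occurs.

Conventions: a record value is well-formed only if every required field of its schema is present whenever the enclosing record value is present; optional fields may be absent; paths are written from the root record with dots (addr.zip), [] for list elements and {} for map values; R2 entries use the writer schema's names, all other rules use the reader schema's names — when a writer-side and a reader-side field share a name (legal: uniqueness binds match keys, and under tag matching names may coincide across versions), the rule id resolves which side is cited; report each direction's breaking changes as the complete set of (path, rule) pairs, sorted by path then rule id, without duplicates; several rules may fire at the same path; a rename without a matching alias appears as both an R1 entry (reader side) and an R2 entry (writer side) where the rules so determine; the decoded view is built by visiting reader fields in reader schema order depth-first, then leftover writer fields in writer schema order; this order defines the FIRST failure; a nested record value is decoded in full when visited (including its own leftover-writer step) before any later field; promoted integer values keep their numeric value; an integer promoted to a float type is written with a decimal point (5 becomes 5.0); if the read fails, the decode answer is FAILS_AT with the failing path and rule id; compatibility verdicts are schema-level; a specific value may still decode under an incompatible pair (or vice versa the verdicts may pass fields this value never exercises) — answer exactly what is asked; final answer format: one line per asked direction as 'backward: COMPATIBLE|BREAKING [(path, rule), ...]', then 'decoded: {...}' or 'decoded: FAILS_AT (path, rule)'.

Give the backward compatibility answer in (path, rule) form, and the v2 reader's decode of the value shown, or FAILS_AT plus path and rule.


in Session below, arrows point writer -> reader
backward analysis of Session with v2 as reader and v1 as writer:
  tier: Color -> Color, writer required; from tier
  audit: Money -> Money, writer required; from audit
  score: float32 -> bool, writer required; from score
  writer attrs: unknown to reader
  audit.rating: float64 -> float64, writer required; from audit.latitude
  audit.street: string -> string, writer required; from audit.street
  audit.owner: string -> string, writer optional; from audit.owner
  audit.price: float32 -> float32, writer optional; from audit.price
  breaking: (score, R3)
  backward on Session therefore BREAKING (1)
migrating the Session value to v2:
  tier := "ADMIN"
  audit.rating := 1.5 (from writer latitude)
  audit.street := "omega"
  audit.owner := "omega"
  audit.price := null (missing; optional => null)
  read fails at score under R3
  => FAILS_AT (score, R3)
the rest of the Session diff is inert for this question:
  removed field attrs from record Session -> fires only in the forward direction of Session, which is not asked here
  renamed field latitude to rating in record Money (alias latitude declared on the renamed field) -> no rule fires on it in Session's dialect; the asked verdict holds

backward: BREAKING [(score, R3)]; decoded: FAILS_AT (score, R3)
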